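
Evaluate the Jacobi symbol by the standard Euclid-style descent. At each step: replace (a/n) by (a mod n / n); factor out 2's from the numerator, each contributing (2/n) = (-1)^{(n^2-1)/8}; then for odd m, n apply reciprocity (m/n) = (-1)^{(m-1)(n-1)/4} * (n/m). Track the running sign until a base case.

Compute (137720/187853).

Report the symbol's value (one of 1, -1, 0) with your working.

137720 = 2^3·17215; (2/187853) = -1 since 187853 mod 8 = 5, so (137720/187853) = (-1)^3·(17215/187853); sign now -1
reciprocity: (17215/187853) = +1·(187853/17215) since 17215 mod 4 = 3, 187853 mod 4 = 1; sign now -1
(187853/17215) = (15703/17215)   [reduce mod 17215]
reciprocity: (15703/17215) = -1·(17215/15703) since 15703 mod 4 = 3, 17215 mod 4 = 3; sign now +1
(17215/15703) = (1512/15703)   [reduce mod 15703]
1512 = 2^3·189; (2/15703) = +1 since 15703 mod 8 = 7, so (1512/15703) = (+1)^3·(189/15703); sign now +1
reciprocity: (189/15703) = +1·(15703/189) since 189 mod 4 = 1, 15703 mod 4 = 3; sign now +1
(15703/189) = (16/189)   [reduce mod 189]
16 = 2^4·1; (2/189) = -1 since 189 mod 8 = 5, so (16/189) = (-1)^4·(1/189); sign now +1
(1/189) = 1; final value = sign = +1

1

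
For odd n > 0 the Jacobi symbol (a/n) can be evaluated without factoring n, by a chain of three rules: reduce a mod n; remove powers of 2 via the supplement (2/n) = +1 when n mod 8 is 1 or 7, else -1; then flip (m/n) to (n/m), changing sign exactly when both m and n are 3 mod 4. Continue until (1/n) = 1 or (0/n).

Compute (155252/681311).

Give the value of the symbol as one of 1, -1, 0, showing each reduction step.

factor out 2^2: 155252 = 2^2·38813; with 681311 mod 8 = 7, (2/681311) = +1; sign now +1; continue with (38813/681311)
flip (38813/681311) -> (681311/38813): both odd, 38813 mod 4 = 1, 681311 mod 4 = 3, so the flip contributes +1; sign now +1
(681311/38813): 681311 mod 38813 = 21490, so (681311/38813) = (21490/38813)
factor out 2^1: 21490 = 2^1·10745; with 38813 mod 8 = 5, (2/38813) = -1; sign now -1; continue with (10745/38813)
flip (10745/38813) -> (38813/10745): both odd, 10745 mod 4 = 1, 38813 mod 4 = 1, so the flip contributes +1; sign now -1
(38813/10745): 38813 mod 10745 = 6578, so (38813/10745) = (6578/10745)
factor out 2^1: 6578 = 2^1·3289; with 10745 mod 8 = 1, (2/10745) = +1; sign now -1; continue with (3289/10745)
flip (3289/10745) -> (10745/3289): both odd, 3289 mod 4 = 1, 10745 mod 4 = 1, so the flip contributes +1; sign now -1
(10745/3289): 10745 mod 3289 = 878, so (10745/3289) = (878/3289)
factor out 2^1: 878 = 2^1·439; with 3289 mod 8 = 1, (2/3289) = +1; sign now -1; continue with (439/3289)
flip (439/3289) -> (3289/439): both odd, 439 mod 4 = 3, 3289 mod 4 = 1, so the flip contributes +1; sign now -1
(3289/439): 3289 mod 439 = 216, so (3289/439) = (216/439)
factor out 2^3: 216 = 2^3·27; with 439 mod 8 = 7, (2/439) = +1; sign now -1; continue with (27/439)
flip (27/439) -> (439/27): both odd, 27 mod 4 = 3, 439 mod 4 = 3, so the flip contributes -1; sign now +1
(439/27): 439 mod 27 = 7, so (439/27) = (7/27)
flip (7/27) -> (27/7): both odd, 7 mod 4 = 3, 27 mod 4 = 3, so the flip contributes -1; sign now -1
(27/7): 27 mod 7 = 6, so (27/7) = (6/7)
factor out 2^1: 6 = 2^1·3; with 7 mod 8 = 7, (2/7) = +1; sign now -1; continue with (3/7)
flip (3/7) -> (7/3): both odd, 3 mod 4 = 3, 7 mod 4 = 3, so the flip contributes -1; sign now +1
(7/3): 7 mod 3 = 1, so (7/3) = (1/3)
reached (1/3) = 1, so the symbol is +1

1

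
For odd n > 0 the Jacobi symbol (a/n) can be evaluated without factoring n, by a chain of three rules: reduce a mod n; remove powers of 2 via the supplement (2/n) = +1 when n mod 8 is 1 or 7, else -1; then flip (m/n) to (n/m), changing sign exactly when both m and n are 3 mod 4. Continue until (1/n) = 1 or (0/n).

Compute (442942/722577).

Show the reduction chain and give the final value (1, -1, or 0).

-1

factor out 2^1: 442942 = 2^1·221471; with 722577 mod 8 = 1, (2/722577) = +1; sign now +1; continue with (221471/722577)
flip (221471/722577) -> (722577/221471): both odd, 221471 mod 4 = 3, 722577 mod 4 = 1, so the flip contributes +1; sign now +1
(722577/221471): 722577 mod 221471 = 58164, so (722577/221471) = (58164/221471)
factor out 2^2: 58164 = 2^2·14541; with 221471 mod 8 = 7, (2/221471) = +1; sign now +1; continue with (14541/221471)
flip (14541/221471) -> (221471/14541): both odd, 14541 mod 4 = 1, 221471 mod 4 = 3, so the flip contributes +1; sign now +1
(221471/14541): 221471 mod 14541 = 3356, so (221471/14541) = (3356/14541)
factor out 2^2: 3356 = 2^2·839; with 14541 mod 8 = 5, (2/14541) = -1; sign now +1; continue with (839/14541)
flip (839/14541) -> (14541/839): both odd, 839 mod 4 = 3, 14541 mod 4 = 1, so the flip contributes +1; sign now +1
(14541/839): 14541 mod 839 = 278, so (14541/839) = (278/839)
factor out 2^1: 278 = 2^1·139; with 839 mod 8 = 7, (2/839) = +1; sign now +1; continue with (139/839)
flip (139/839) -> (839/139): both odd, 139 mod 4 = 3, 839 mod 4 = 3, so the flip contributes -1; sign now -1
(839/139): 839 mod 139 = 5, so (839/139) = (5/139)
flip (5/139) -> (139/5): both odd, 5 mod 4 = 1, 139 mod 4 = 3, so the flip contributes +1; sign now -1
(139/5): 139 mod 5 = 4, so (139/5) = (4/5)
factor out 2^2: 4 = 2^2·1; with 5 mod 8 = 5, (2/5) = -1; sign now -1; continue with (1/5)
reached (1/5) = 1, so the symbol is -1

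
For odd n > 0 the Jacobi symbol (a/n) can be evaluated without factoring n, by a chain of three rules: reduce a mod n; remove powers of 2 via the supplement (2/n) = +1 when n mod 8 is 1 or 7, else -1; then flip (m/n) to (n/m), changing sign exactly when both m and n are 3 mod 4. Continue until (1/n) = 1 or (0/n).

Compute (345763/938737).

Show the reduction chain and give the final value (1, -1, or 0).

reciprocity: (345763/938737) = +1·(938737/345763) since 345763 mod 4 = 3, 938737 mod 4 = 1; sign now +1
(938737/345763) = (247211/345763)   [reduce mod 345763]
reciprocity: (247211/345763) = -1·(345763/247211) since 247211 mod 4 = 3, 345763 mod 4 = 3; sign now -1
(345763/247211) = (98552/247211)   [reduce mod 247211]
98552 = 2^3·12319; (2/247211) = -1 since 247211 mod 8 = 3, so (98552/247211) = (-1)^3·(12319/247211); sign now +1
reciprocity: (12319/247211) = -1·(247211/12319) since 12319 mod 4 = 3, 247211 mod 4 = 3; sign now -1
(247211/12319) = (831/12319)   [reduce mod 12319]
reciprocity: (831/12319) = -1·(12319/831) since 831 mod 4 = 3, 12319 mod 4 = 3; sign now +1
(12319/831) = (685/831)   [reduce mod 831]
reciprocity: (685/831) = +1·(831/685) since 685 mod 4 = 1, 831 mod 4 = 3; sign now +1
(831/685) = (146/685)   [reduce mod 685]
146 = 2^1·73; (2/685) = -1 since 685 mod 8 = 5, so (146/685) = (-1)^1·(73/685); sign now -1
reciprocity: (73/685) = +1·(685/73) since 73 mod 4 = 1, 685 mod 4 = 1; sign now -1
(685/73) = (28/73)   [reduce mod 73]
28 = 2^2·7; (2/73) = +1 since 73 mod 8 = 1, so (28/73) = (+1)^2·(7/73); sign now -1
reciprocity: (7/73) = +1·(73/7) since 7 mod 4 = 3, 73 mod 4 = 1; sign now -1
(73/7) = (3/7)   [reduce mod 7]
reciprocity: (3/7) = -1·(7/3) since 3 mod 4 = 3, 7 mod 4 = 3; sign now +1
(7/3) = (1/3)   [reduce mod 3]
(1/3) = 1; final value = sign = +1

1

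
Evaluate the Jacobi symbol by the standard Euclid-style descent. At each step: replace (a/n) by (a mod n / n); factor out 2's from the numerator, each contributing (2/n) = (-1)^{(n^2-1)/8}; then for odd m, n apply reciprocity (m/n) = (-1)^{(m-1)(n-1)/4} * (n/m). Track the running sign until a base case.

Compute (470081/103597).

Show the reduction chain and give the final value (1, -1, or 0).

(470081/103597) = (55693/103597)   [reduce mod 103597]
reciprocity: (55693/103597) = +1·(103597/55693) since 55693 mod 4 = 1, 103597 mod 4 = 1; sign now +1
(103597/55693) = (47904/55693)   [reduce mod 55693]
47904 = 2^5·1497; (2/55693) = -1 since 55693 mod 8 = 5, so (47904/55693) = (-1)^5·(1497/55693); sign now -1
reciprocity: (1497/55693) = +1·(55693/1497) since 1497 mod 4 = 1, 55693 mod 4 = 1; sign now -1
(55693/1497) = (304/1497)   [reduce mod 1497]
304 = 2^4·19; (2/1497) = +1 since 1497 mod 8 = 1, so (304/1497) = (+1)^4·(19/1497); sign now -1
reciprocity: (19/1497) = +1·(1497/19) since 19 mod 4 = 3, 1497 mod 4 = 1; sign now -1
(1497/19) = (15/19)   [reduce mod 19]
reciprocity: (15/19) = -1·(19/15) since 15 mod 4 = 3, 19 mod 4 = 3; sign now +1
(19/15) = (4/15)   [reduce mod 15]
4 = 2^2·1; (2/15) = +1 since 15 mod 8 = 7, so (4/15) = (+1)^2·(1/15); sign now +1
(1/15) = 1; final value = sign = +1

1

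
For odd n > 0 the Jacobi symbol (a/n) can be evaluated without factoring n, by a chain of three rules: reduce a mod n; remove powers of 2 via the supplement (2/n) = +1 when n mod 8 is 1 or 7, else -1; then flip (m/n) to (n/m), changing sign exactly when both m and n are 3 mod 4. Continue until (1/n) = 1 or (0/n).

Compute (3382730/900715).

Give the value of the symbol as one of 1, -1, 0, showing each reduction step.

(3382730/900715): 3382730 mod 900715 = 680585, so (3382730/900715) = (680585/900715)
flip (680585/900715) -> (900715/680585): both odd, 680585 mod 4 = 1, 900715 mod 4 = 3, so the flip contributes +1; sign now +1
(900715/680585): 900715 mod 680585 = 220130, so (900715/680585) = (220130/680585)
factor out 2^1: 220130 = 2^1·110065; with 680585 mod 8 = 1, (2/680585) = +1; sign now +1; continue with (110065/680585)
flip (110065/680585) -> (680585/110065): both odd, 110065 mod 4 = 1, 680585 mod 4 = 1, so the flip contributes +1; sign now +1
(680585/110065): 680585 mod 110065 = 20195, so (680585/110065) = (20195/110065)
flip (20195/110065) -> (110065/20195): both odd, 20195 mod 4 = 3, 110065 mod 4 = 1, so the flip contributes +1; sign now +1
(110065/20195): 110065 mod 20195 = 9090, so (110065/20195) = (9090/20195)
factor out 2^1: 9090 = 2^1·4545; with 20195 mod 8 = 3, (2/20195) = -1; sign now -1; continue with (4545/20195)
flip (4545/20195) -> (20195/4545): both odd, 4545 mod 4 = 1, 20195 mod 4 = 3, so the flip contributes +1; sign now -1
(20195/4545): 20195 mod 4545 = 2015, so (20195/4545) = (2015/4545)
flip (2015/4545) -> (4545/2015): both odd, 2015 mod 4 = 3, 4545 mod 4 = 1, so the flip contributes +1; sign now -1
(4545/2015): 4545 mod 2015 = 515, so (4545/2015) = (515/2015)
flip (515/2015) -> (2015/515): both odd, 515 mod 4 = 3, 2015 mod 4 = 3, so the flip contributes -1; sign now +1
(2015/515): 2015 mod 515 = 470, so (2015/515) = (470/515)
factor out 2^1: 470 = 2^1·235; with 515 mod 8 = 3, (2/515) = -1; sign now -1; continue with (235/515)
flip (235/515) -> (515/235): both odd, 235 mod 4 = 3, 515 mod 4 = 3, so the flip contributes -1; sign now +1
(515/235): 515 mod 235 = 45, so (515/235) = (45/235)
flip (45/235) -> (235/45): both odd, 45 mod 4 = 1, 235 mod 4 = 3, so the flip contributes +1; sign now +1
(235/45): 235 mod 45 = 10, so (235/45) = (10/45)
factor out 2^1: 10 = 2^1·5; with 45 mod 8 = 5, (2/45) = -1; sign now -1; continue with (5/45)
flip (5/45) -> (45/5): both odd, 5 mod 4 = 1, 45 mod 4 = 1, so the flip contributes +1; sign now -1
(45/5): 45 mod 5 = 0, so (45/5) = (0/5)
reached (0/5); gcd(a, n) > 1, so (0/5) = 0 and the symbol is 0

0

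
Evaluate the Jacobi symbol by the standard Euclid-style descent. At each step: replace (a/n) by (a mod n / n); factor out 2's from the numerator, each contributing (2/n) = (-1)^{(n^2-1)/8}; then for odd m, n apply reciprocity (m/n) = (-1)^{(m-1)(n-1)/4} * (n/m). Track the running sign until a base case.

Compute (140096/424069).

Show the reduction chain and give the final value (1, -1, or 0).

140096 = 2^6·2189; (2/424069) = -1 since 424069 mod 8 = 5, so (140096/424069) = (-1)^6·(2189/424069); sign now +1
reciprocity: (2189/424069) = +1·(424069/2189) since 2189 mod 4 = 1, 424069 mod 4 = 1; sign now +1
(424069/2189) = (1592/2189)   [reduce mod 2189]
1592 = 2^3·199; (2/2189) = -1 since 2189 mod 8 = 5, so (1592/2189) = (-1)^3·(199/2189); sign now -1
reciprocity: (199/2189) = +1·(2189/199) since 199 mod 4 = 3, 2189 mod 4 = 1; sign now -1
(2189/199) = (0/199)   [reduce mod 199]
(0/199) = 0   [gcd(a, n) > 1]; final value = 0

0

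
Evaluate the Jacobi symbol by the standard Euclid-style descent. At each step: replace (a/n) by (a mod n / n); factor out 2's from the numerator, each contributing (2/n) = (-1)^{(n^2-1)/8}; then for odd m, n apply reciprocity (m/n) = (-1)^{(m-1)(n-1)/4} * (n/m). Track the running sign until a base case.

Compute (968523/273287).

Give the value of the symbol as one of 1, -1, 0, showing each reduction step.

(968523/273287) = (148662/273287)   [reduce mod 273287]
148662 = 2^1·74331; (2/273287) = +1 since 273287 mod 8 = 7, so (148662/273287) = (+1)^1·(74331/273287); sign now +1
reciprocity: (74331/273287) = -1·(273287/74331) since 74331 mod 4 = 3, 273287 mod 4 = 3; sign now -1
(273287/74331) = (50294/74331)   [reduce mod 74331]
50294 = 2^1·25147; (2/74331) = -1 since 74331 mod 8 = 3, so (50294/74331) = (-1)^1·(25147/74331); sign now +1
reciprocity: (25147/74331) = -1·(74331/25147) since 25147 mod 4 = 3, 74331 mod 4 = 3; sign now -1
(74331/25147) = (24037/25147)   [reduce mod 25147]
reciprocity: (24037/25147) = +1·(25147/24037) since 24037 mod 4 = 1, 25147 mod 4 = 3; sign now -1
(25147/24037) = (1110/24037)   [reduce mod 24037]
1110 = 2^1·555; (2/24037) = -1 since 24037 mod 8 = 5, so (1110/24037) = (-1)^1·(555/24037); sign now +1
reciprocity: (555/24037) = +1·(24037/555) since 555 mod 4 = 3, 24037 mod 4 = 1; sign now +1
(24037/555) = (172/555)   [reduce mod 555]
172 = 2^2·43; (2/555) = -1 since 555 mod 8 = 3, so (172/555) = (-1)^2·(43/555); sign now +1
reciprocity: (43/555) = -1·(555/43) since 43 mod 4 = 3, 555 mod 4 = 3; sign now -1
(555/43) = (39/43)   [reduce mod 43]
reciprocity: (39/43) = -1·(43/39) since 39 mod 4 = 3, 43 mod 4 = 3; sign now +1
(43/39) = (4/39)   [reduce mod 39]
4 = 2^2·1; (2/39) = +1 since 39 mod 8 = 7, so (4/39) = (+1)^2·(1/39); sign now +1
(1/39) = 1; final value = sign = +1

1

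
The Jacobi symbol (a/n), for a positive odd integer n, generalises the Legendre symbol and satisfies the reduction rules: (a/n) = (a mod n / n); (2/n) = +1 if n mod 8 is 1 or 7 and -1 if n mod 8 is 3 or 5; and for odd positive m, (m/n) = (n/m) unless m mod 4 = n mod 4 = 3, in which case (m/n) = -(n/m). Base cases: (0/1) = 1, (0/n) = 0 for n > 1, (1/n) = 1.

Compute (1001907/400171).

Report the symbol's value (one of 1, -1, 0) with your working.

1

(1001907/400171) = (201565/400171)   [reduce mod 400171]
reciprocity: (201565/400171) = +1·(400171/201565) since 201565 mod 4 = 1, 400171 mod 4 = 3; sign now +1
(400171/201565) = (198606/201565)   [reduce mod 201565]
198606 = 2^1·99303; (2/201565) = -1 since 201565 mod 8 = 5, so (198606/201565) = (-1)^1·(99303/201565); sign now -1
reciprocity: (99303/201565) = +1·(201565/99303) since 99303 mod 4 = 3, 201565 mod 4 = 1; sign now -1
(201565/99303) = (2959/99303)   [reduce mod 99303]
reciprocity: (2959/99303) = -1·(99303/2959) since 2959 mod 4 = 3, 99303 mod 4 = 3; sign now +1
(99303/2959) = (1656/2959)   [reduce mod 2959]
1656 = 2^3·207; (2/2959) = +1 since 2959 mod 8 = 7, so (1656/2959) = (+1)^3·(207/2959); sign now +1
reciprocity: (207/2959) = -1·(2959/207) since 207 mod 4 = 3, 2959 mod 4 = 3; sign now -1
(2959/207) = (61/207)   [reduce mod 207]
reciprocity: (61/207) = +1·(207/61) since 61 mod 4 = 1, 207 mod 4 = 3; sign now -1
(207/61) = (24/61)   [reduce mod 61]
24 = 2^3·3; (2/61) = -1 since 61 mod 8 = 5, so (24/61) = (-1)^3·(3/61); sign now +1
reciprocity: (3/61) = +1·(61/3) since 3 mod 4 = 3, 61 mod 4 = 1; sign now +1
(61/3) = (1/3)   [reduce mod 3]
(1/3) = 1; final value = sign = +1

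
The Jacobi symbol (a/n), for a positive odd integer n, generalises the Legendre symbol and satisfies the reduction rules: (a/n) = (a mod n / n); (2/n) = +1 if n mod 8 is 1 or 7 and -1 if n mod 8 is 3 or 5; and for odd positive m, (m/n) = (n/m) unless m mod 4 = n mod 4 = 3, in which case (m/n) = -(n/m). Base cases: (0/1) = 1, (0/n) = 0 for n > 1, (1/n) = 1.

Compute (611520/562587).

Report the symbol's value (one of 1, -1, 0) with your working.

(611520/562587): 611520 mod 562587 = 48933, so (611520/562587) = (48933/562587)
flip (48933/562587) -> (562587/48933): both odd, 48933 mod 4 = 1, 562587 mod 4 = 3, so the flip contributes +1; sign now +1
(562587/48933): 562587 mod 48933 = 24324, so (562587/48933) = (24324/48933)
factor out 2^2: 24324 = 2^2·6081; with 48933 mod 8 = 5, (2/48933) = -1; sign now +1; continue with (6081/48933)
flip (6081/48933) -> (48933/6081): both odd, 6081 mod 4 = 1, 48933 mod 4 = 1, so the flip contributes +1; sign now +1
(48933/6081): 48933 mod 6081 = 285, so (48933/6081) = (285/6081)
flip (285/6081) -> (6081/285): both odd, 285 mod 4 = 1, 6081 mod 4 = 1, so the flip contributes +1; sign now +1
(6081/285): 6081 mod 285 = 96, so (6081/285) = (96/285)
factor out 2^5: 96 = 2^5·3; with 285 mod 8 = 5, (2/285) = -1; sign now -1; continue with (3/285)
flip (3/285) -> (285/3): both odd, 3 mod 4 = 3, 285 mod 4 = 1, so the flip contributes +1; sign now -1
(285/3): 285 mod 3 = 0, so (285/3) = (0/3)
reached (0/3); gcd(a, n) > 1, so (0/3) = 0 and the symbol is 0

0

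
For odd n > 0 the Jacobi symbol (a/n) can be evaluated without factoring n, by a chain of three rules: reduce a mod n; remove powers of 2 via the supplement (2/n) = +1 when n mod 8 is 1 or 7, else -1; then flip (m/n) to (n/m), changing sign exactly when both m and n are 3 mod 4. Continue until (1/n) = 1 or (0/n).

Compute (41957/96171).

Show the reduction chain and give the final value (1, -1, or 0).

flip (41957/96171) -> (96171/41957): both odd, 41957 mod 4 = 1, 96171 mod 4 = 3, so the flip contributes +1; sign now +1
(96171/41957): 96171 mod 41957 = 12257, so (96171/41957) = (12257/41957)
flip (12257/41957) -> (41957/12257): both odd, 12257 mod 4 = 1, 41957 mod 4 = 1, so the flip contributes +1; sign now +1
(41957/12257): 41957 mod 12257 = 5186, so (41957/12257) = (5186/12257)
factor out 2^1: 5186 = 2^1·2593; with 12257 mod 8 = 1, (2/12257) = +1; sign now +1; continue with (2593/12257)
flip (2593/12257) -> (12257/2593): both odd, 2593 mod 4 = 1, 12257 mod 4 = 1, so the flip contributes +1; sign now +1
(12257/2593): 12257 mod 2593 = 1885, so (12257/2593) = (1885/2593)
flip (1885/2593) -> (2593/1885): both odd, 1885 mod 4 = 1, 2593 mod 4 = 1, so the flip contributes +1; sign now +1
(2593/1885): 2593 mod 1885 = 708, so (2593/1885) = (708/1885)
factor out 2^2: 708 = 2^2·177; with 1885 mod 8 = 5, (2/1885) = -1; sign now +1; continue with (177/1885)
flip (177/1885) -> (1885/177): both odd, 177 mod 4 = 1, 1885 mod 4 = 1, so the flip contributes +1; sign now +1
(1885/177): 1885 mod 177 = 115, so (1885/177) = (115/177)
flip (115/177) -> (177/115): both odd, 115 mod 4 = 3, 177 mod 4 = 1, so the flip contributes +1; sign now +1
(177/115): 177 mod 115 = 62, so (177/115) = (62/115)
factor out 2^1: 62 = 2^1·31; with 115 mod 8 = 3, (2/115) = -1; sign now -1; continue with (31/115)
flip (31/115) -> (115/31): both odd, 31 mod 4 = 3, 115 mod 4 = 3, so the flip contributes -1; sign now +1
(115/31): 115 mod 31 = 22, so (115/31) = (22/31)
factor out 2^1: 22 = 2^1·11; with 31 mod 8 = 7, (2/31) = +1; sign now +1; continue with (11/31)
flip (11/31) -> (31/11): both odd, 11 mod 4 = 3, 31 mod 4 = 3, so the flip contributes -1; sign now -1
(31/11): 31 mod 11 = 9, so (31/11) = (9/11)
flip (9/11) -> (11/9): both odd, 9 mod 4 = 1, 11 mod 4 = 3, so the flip contributes +1; sign now -1
(11/9): 11 mod 9 = 2, so (11/9) = (2/9)
factor out 2^1: 2 = 2^1·1; with 9 mod 8 = 1, (2/9) = +1; sign now -1; continue with (1/9)
reached (1/9) = 1, so the symbol is -1

-1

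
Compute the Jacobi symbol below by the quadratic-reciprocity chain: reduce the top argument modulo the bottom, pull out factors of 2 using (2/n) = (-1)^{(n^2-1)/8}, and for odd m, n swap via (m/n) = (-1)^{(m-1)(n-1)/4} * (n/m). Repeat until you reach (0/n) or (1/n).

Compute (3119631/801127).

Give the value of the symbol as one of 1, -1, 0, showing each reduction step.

-1

(3119631/801127) = (716250/801127)   [reduce mod 801127]
716250 = 2^1·358125; (2/801127) = +1 since 801127 mod 8 = 7, so (716250/801127) = (+1)^1·(358125/801127); sign now +1
reciprocity: (358125/801127) = +1·(801127/358125) since 358125 mod 4 = 1, 801127 mod 4 = 3; sign now +1
(801127/358125) = (84877/358125)   [reduce mod 358125]
reciprocity: (84877/358125) = +1·(358125/84877) since 84877 mod 4 = 1, 358125 mod 4 = 1; sign now +1
(358125/84877) = (18617/84877)   [reduce mod 84877]
reciprocity: (18617/84877) = +1·(84877/18617) since 18617 mod 4 = 1, 84877 mod 4 = 1; sign now +1
(84877/18617) = (10409/18617)   [reduce mod 18617]
reciprocity: (10409/18617) = +1·(18617/10409) since 10409 mod 4 = 1, 18617 mod 4 = 1; sign now +1
(18617/10409) = (8208/10409)   [reduce mod 10409]
8208 = 2^4·513; (2/10409) = +1 since 10409 mod 8 = 1, so (8208/10409) = (+1)^4·(513/10409); sign now +1
reciprocity: (513/10409) = +1·(10409/513) since 513 mod 4 = 1, 10409 mod 4 = 1; sign now +1
(10409/513) = (149/513)   [reduce mod 513]
reciprocity: (149/513) = +1·(513/149) since 149 mod 4 = 1, 513 mod 4 = 1; sign now +1
(513/149) = (66/149)   [reduce mod 149]
66 = 2^1·33; (2/149) = -1 since 149 mod 8 = 5, so (66/149) = (-1)^1·(33/149); sign now -1
reciprocity: (33/149) = +1·(149/33) since 33 mod 4 = 1, 149 mod 4 = 1; sign now -1
(149/33) = (17/33)   [reduce mod 33]
reciprocity: (17/33) = +1·(33/17) since 17 mod 4 = 1, 33 mod 4 = 1; sign now -1
(33/17) = (16/17)   [reduce mod 17]
16 = 2^4·1; (2/17) = +1 since 17 mod 8 = 1, so (16/17) = (+1)^4·(1/17); sign now -1
(1/17) = 1; final value = sign = -1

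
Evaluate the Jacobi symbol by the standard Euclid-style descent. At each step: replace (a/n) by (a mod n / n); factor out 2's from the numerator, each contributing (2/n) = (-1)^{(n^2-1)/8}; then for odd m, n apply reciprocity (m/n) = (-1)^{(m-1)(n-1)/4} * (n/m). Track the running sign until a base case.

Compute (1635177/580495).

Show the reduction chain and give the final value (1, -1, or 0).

(1635177/580495) = (474187/580495)   [reduce mod 580495]
reciprocity: (474187/580495) = -1·(580495/474187) since 474187 mod 4 = 3, 580495 mod 4 = 3; sign now -1
(580495/474187) = (106308/474187)   [reduce mod 474187]
106308 = 2^2·26577; (2/474187) = -1 since 474187 mod 8 = 3, so (106308/474187) = (-1)^2·(26577/474187); sign now -1
reciprocity: (26577/474187) = +1·(474187/26577) since 26577 mod 4 = 1, 474187 mod 4 = 3; sign now -1
(474187/26577) = (22378/26577)   [reduce mod 26577]
22378 = 2^1·11189; (2/26577) = +1 since 26577 mod 8 = 1, so (22378/26577) = (+1)^1·(11189/26577); sign now -1
reciprocity: (11189/26577) = +1·(26577/11189) since 11189 mod 4 = 1, 26577 mod 4 = 1; sign now -1
(26577/11189) = (4199/11189)   [reduce mod 11189]
reciprocity: (4199/11189) = +1·(11189/4199) since 4199 mod 4 = 3, 11189 mod 4 = 1; sign now -1
(11189/4199) = (2791/4199)   [reduce mod 4199]
reciprocity: (2791/4199) = -1·(4199/2791) since 2791 mod 4 = 3, 4199 mod 4 = 3; sign now +1
(4199/2791) = (1408/2791)   [reduce mod 2791]
1408 = 2^7·11; (2/2791) = +1 since 2791 mod 8 = 7, so (1408/2791) = (+1)^7·(11/2791); sign now +1
reciprocity: (11/2791) = -1·(2791/11) since 11 mod 4 = 3, 2791 mod 4 = 3; sign now -1
(2791/11) = (8/11)   [reduce mod 11]
8 = 2^3·1; (2/11) = -1 since 11 mod 8 = 3, so (8/11) = (-1)^3·(1/11); sign now +1
(1/11) = 1; final value = sign = +1

1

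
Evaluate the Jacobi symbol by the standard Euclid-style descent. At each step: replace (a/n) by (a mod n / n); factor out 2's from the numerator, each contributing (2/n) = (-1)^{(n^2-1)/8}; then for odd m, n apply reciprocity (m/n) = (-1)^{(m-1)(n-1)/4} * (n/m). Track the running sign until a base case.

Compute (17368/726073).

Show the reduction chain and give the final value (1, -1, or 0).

factor out 2^3: 17368 = 2^3·2171; with 726073 mod 8 = 1, (2/726073) = +1; sign now +1; continue with (2171/726073)
flip (2171/726073) -> (726073/2171): both odd, 2171 mod 4 = 3, 726073 mod 4 = 1, so the flip contributes +1; sign now +1
(726073/2171): 726073 mod 2171 = 959, so (726073/2171) = (959/2171)
flip (959/2171) -> (2171/959): both odd, 959 mod 4 = 3, 2171 mod 4 = 3, so the flip contributes -1; sign now -1
(2171/959): 2171 mod 959 = 253, so (2171/959) = (253/959)
flip (253/959) -> (959/253): both odd, 253 mod 4 = 1, 959 mod 4 = 3, so the flip contributes +1; sign now -1
(959/253): 959 mod 253 = 200, so (959/253) = (200/253)
factor out 2^3: 200 = 2^3·25; with 253 mod 8 = 5, (2/253) = -1; sign now +1; continue with (25/253)
flip (25/253) -> (253/25): both odd, 25 mod 4 = 1, 253 mod 4 = 1, so the flip contributes +1; sign now +1
(253/25): 253 mod 25 = 3, so (253/25) = (3/25)
flip (3/25) -> (25/3): both odd, 3 mod 4 = 3, 25 mod 4 = 1, so the flip contributes +1; sign now +1
(25/3): 25 mod 3 = 1, so (25/3) = (1/3)
reached (1/3) = 1, so the symbol is +1

1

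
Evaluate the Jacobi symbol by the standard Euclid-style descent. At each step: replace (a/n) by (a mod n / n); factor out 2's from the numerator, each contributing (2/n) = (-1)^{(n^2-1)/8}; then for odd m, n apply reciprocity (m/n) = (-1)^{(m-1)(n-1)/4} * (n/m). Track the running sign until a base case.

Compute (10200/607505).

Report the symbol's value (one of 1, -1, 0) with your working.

10200 = 2^3·1275; (2/607505) = +1 since 607505 mod 8 = 1, so (10200/607505) = (+1)^3·(1275/607505); sign now +1
reciprocity: (1275/607505) = +1·(607505/1275) since 1275 mod 4 = 3, 607505 mod 4 = 1; sign now +1
(607505/1275) = (605/1275)   [reduce mod 1275]
reciprocity: (605/1275) = +1·(1275/605) since 605 mod 4 = 1, 1275 mod 4 = 3; sign now +1
(1275/605) = (65/605)   [reduce mod 605]
reciprocity: (65/605) = +1·(605/65) since 65 mod 4 = 1, 605 mod 4 = 1; sign now +1
(605/65) = (20/65)   [reduce mod 65]
20 = 2^2·5; (2/65) = +1 since 65 mod 8 = 1, so (20/65) = (+1)^2·(5/65); sign now +1
reciprocity: (5/65) = +1·(65/5) since 5 mod 4 = 1, 65 mod 4 = 1; sign now +1
(65/5) = (0/5)   [reduce mod 5]
(0/5) = 0   [gcd(a, n) > 1]; final value = 0

0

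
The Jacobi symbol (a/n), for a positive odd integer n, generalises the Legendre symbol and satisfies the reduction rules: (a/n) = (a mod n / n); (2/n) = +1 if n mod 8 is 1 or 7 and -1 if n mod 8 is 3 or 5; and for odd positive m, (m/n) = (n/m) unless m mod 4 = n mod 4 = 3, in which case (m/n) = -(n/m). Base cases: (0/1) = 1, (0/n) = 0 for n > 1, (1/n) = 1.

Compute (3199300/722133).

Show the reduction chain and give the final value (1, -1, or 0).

(3199300/722133): 3199300 mod 722133 = 310768, so (3199300/722133) = (310768/722133)
factor out 2^4: 310768 = 2^4·19423; with 722133 mod 8 = 5, (2/722133) = -1; sign now +1; continue with (19423/722133)
flip (19423/722133) -> (722133/19423): both odd, 19423 mod 4 = 3, 722133 mod 4 = 1, so the flip contributes +1; sign now +1
(722133/19423): 722133 mod 19423 = 3482, so (722133/19423) = (3482/19423)
factor out 2^1: 3482 = 2^1·1741; with 19423 mod 8 = 7, (2/19423) = +1; sign now +1; continue with (1741/19423)
flip (1741/19423) -> (19423/1741): both odd, 1741 mod 4 = 1, 19423 mod 4 = 3, so the flip contributes +1; sign now +1
(19423/1741): 19423 mod 1741 = 272, so (19423/1741) = (272/1741)
factor out 2^4: 272 = 2^4·17; with 1741 mod 8 = 5, (2/1741) = -1; sign now +1; continue with (17/1741)
flip (17/1741) -> (1741/17): both odd, 17 mod 4 = 1, 1741 mod 4 = 1, so the flip contributes +1; sign now +1
(1741/17): 1741 mod 17 = 7, so (1741/17) = (7/17)
flip (7/17) -> (17/7): both odd, 7 mod 4 = 3, 17 mod 4 = 1, so the flip contributes +1; sign now +1
(17/7): 17 mod 7 = 3, so (17/7) = (3/7)
flip (3/7) -> (7/3): both odd, 3 mod 4 = 3, 7 mod 4 = 3, so the flip contributes -1; sign now -1
(7/3): 7 mod 3 = 1, so (7/3) = (1/3)
reached (1/3) = 1, so the symbol is -1

-1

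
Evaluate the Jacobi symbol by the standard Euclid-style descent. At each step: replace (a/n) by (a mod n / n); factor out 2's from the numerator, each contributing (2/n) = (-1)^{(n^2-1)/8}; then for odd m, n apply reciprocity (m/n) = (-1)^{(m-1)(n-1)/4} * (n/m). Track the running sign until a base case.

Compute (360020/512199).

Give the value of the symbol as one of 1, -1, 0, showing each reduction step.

factor out 2^2: 360020 = 2^2·90005; with 512199 mod 8 = 7, (2/512199) = +1; sign now +1; continue with (90005/512199)
flip (90005/512199) -> (512199/90005): both odd, 90005 mod 4 = 1, 512199 mod 4 = 3, so the flip contributes +1; sign now +1
(512199/90005): 512199 mod 90005 = 62174, so (512199/90005) = (62174/90005)
factor out 2^1: 62174 = 2^1·31087; with 90005 mod 8 = 5, (2/90005) = -1; sign now -1; continue with (31087/90005)
flip (31087/90005) -> (90005/31087): both odd, 31087 mod 4 = 3, 90005 mod 4 = 1, so the flip contributes +1; sign now -1
(90005/31087): 90005 mod 31087 = 27831, so (90005/31087) = (27831/31087)
flip (27831/31087) -> (31087/27831): both odd, 27831 mod 4 = 3, 31087 mod 4 = 3, so the flip contributes -1; sign now +1
(31087/27831): 31087 mod 27831 = 3256, so (31087/27831) = (3256/27831)
factor out 2^3: 3256 = 2^3·407; with 27831 mod 8 = 7, (2/27831) = +1; sign now +1; continue with (407/27831)
flip (407/27831) -> (27831/407): both odd, 407 mod 4 = 3, 27831 mod 4 = 3, so the flip contributes -1; sign now -1
(27831/407): 27831 mod 407 = 155, so (27831/407) = (155/407)
flip (155/407) -> (407/155): both odd, 155 mod 4 = 3, 407 mod 4 = 3, so the flip contributes -1; sign now +1
(407/155): 407 mod 155 = 97, so (407/155) = (97/155)
flip (97/155) -> (155/97): both odd, 97 mod 4 = 1, 155 mod 4 = 3, so the flip contributes +1; sign now +1
(155/97): 155 mod 97 = 58, so (155/97) = (58/97)
factor out 2^1: 58 = 2^1·29; with 97 mod 8 = 1, (2/97) = +1; sign now +1; continue with (29/97)
flip (29/97) -> (97/29): both odd, 29 mod 4 = 1, 97 mod 4 = 1, so the flip contributes +1; sign now +1
(97/29): 97 mod 29 = 10, so (97/29) = (10/29)
factor out 2^1: 10 = 2^1·5; with 29 mod 8 = 5, (2/29) = -1; sign now -1; continue with (5/29)
flip (5/29) -> (29/5): both odd, 5 mod 4 = 1, 29 mod 4 = 1, so the flip contributes +1; sign now -1
(29/5): 29 mod 5 = 4, so (29/5) = (4/5)
factor out 2^2: 4 = 2^2·1; with 5 mod 8 = 5, (2/5) = -1; sign now -1; continue with (1/5)
reached (1/5) = 1, so the symbol is -1

-1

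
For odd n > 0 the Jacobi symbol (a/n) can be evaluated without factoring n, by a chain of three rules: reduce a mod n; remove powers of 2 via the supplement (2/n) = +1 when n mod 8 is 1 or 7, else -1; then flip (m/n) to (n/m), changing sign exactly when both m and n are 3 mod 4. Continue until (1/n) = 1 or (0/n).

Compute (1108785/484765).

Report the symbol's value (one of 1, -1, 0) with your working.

(1108785/484765): 1108785 mod 484765 = 139255, so (1108785/484765) = (139255/484765)
flip (139255/484765) -> (484765/139255): both odd, 139255 mod 4 = 3, 484765 mod 4 = 1, so the flip contributes +1; sign now +1
(484765/139255): 484765 mod 139255 = 67000, so (484765/139255) = (67000/139255)
factor out 2^3: 67000 = 2^3·8375; with 139255 mod 8 = 7, (2/139255) = +1; sign now +1; continue with (8375/139255)
flip (8375/139255) -> (139255/8375): both odd, 8375 mod 4 = 3, 139255 mod 4 = 3, so the flip contributes -1; sign now -1
(139255/8375): 139255 mod 8375 = 5255, so (139255/8375) = (5255/8375)
flip (5255/8375) -> (8375/5255): both odd, 5255 mod 4 = 3, 8375 mod 4 = 3, so the flip contributes -1; sign now +1
(8375/5255): 8375 mod 5255 = 3120, so (8375/5255) = (3120/5255)
factor out 2^4: 3120 = 2^4·195; with 5255 mod 8 = 7, (2/5255) = +1; sign now +1; continue with (195/5255)
flip (195/5255) -> (5255/195): both odd, 195 mod 4 = 3, 5255 mod 4 = 3, so the flip contributes -1; sign now -1
(5255/195): 5255 mod 195 = 185, so (5255/195) = (185/195)
flip (185/195) -> (195/185): both odd, 185 mod 4 = 1, 195 mod 4 = 3, so the flip contributes +1; sign now -1
(195/185): 195 mod 185 = 10, so (195/185) = (10/185)
factor out 2^1: 10 = 2^1·5; with 185 mod 8 = 1, (2/185) = +1; sign now -1; continue with (5/185)
flip (5/185) -> (185/5): both odd, 5 mod 4 = 1, 185 mod 4 = 1, so the flip contributes +1; sign now -1
(185/5): 185 mod 5 = 0, so (185/5) = (0/5)
reached (0/5); gcd(a, n) > 1, so (0/5) = 0 and the symbol is 0

0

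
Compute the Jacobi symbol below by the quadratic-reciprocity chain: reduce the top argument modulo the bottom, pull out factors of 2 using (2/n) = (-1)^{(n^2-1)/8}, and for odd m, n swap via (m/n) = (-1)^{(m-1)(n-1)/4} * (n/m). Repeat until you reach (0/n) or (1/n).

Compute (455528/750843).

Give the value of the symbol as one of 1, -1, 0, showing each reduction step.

factor out 2^3: 455528 = 2^3·56941; with 750843 mod 8 = 3, (2/750843) = -1; sign now -1; continue with (56941/750843)
flip (56941/750843) -> (750843/56941): both odd, 56941 mod 4 = 1, 750843 mod 4 = 3, so the flip contributes +1; sign now -1
(750843/56941): 750843 mod 56941 = 10610, so (750843/56941) = (10610/56941)
factor out 2^1: 10610 = 2^1·5305; with 56941 mod 8 = 5, (2/56941) = -1; sign now +1; continue with (5305/56941)
flip (5305/56941) -> (56941/5305): both odd, 5305 mod 4 = 1, 56941 mod 4 = 1, so the flip contributes +1; sign now +1
(56941/5305): 56941 mod 5305 = 3891, so (56941/5305) = (3891/5305)
flip (3891/5305) -> (5305/3891): both odd, 3891 mod 4 = 3, 5305 mod 4 = 1, so the flip contributes +1; sign now +1
(5305/3891): 5305 mod 3891 = 1414, so (5305/3891) = (1414/3891)
factor out 2^1: 1414 = 2^1·707; with 3891 mod 8 = 3, (2/3891) = -1; sign now -1; continue with (707/3891)
flip (707/3891) -> (3891/707): both odd, 707 mod 4 = 3, 3891 mod 4 = 3, so the flip contributes -1; sign now +1
(3891/707): 3891 mod 707 = 356, so (3891/707) = (356/707)
factor out 2^2: 356 = 2^2·89; with 707 mod 8 = 3, (2/707) = -1; sign now +1; continue with (89/707)
flip (89/707) -> (707/89): both odd, 89 mod 4 = 1, 707 mod 4 = 3, so the flip contributes +1; sign now +1
(707/89): 707 mod 89 = 84, so (707/89) = (84/89)
factor out 2^2: 84 = 2^2·21; with 89 mod 8 = 1, (2/89) = +1; sign now +1; continue with (21/89)
flip (21/89) -> (89/21): both odd, 21 mod 4 = 1, 89 mod 4 = 1, so the flip contributes +1; sign now +1
(89/21): 89 mod 21 = 5, so (89/21) = (5/21)
flip (5/21) -> (21/5): both odd, 5 mod 4 = 1, 21 mod 4 = 1, so the flip contributes +1; sign now +1
(21/5): 21 mod 5 = 1, so (21/5) = (1/5)
reached (1/5) = 1, so the symbol is +1

1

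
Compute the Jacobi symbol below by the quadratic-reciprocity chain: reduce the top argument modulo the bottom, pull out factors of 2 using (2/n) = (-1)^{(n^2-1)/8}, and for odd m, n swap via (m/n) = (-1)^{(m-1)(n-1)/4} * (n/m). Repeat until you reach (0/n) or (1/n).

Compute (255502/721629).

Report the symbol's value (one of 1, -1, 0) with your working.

-1

255502 = 2^1·127751; (2/721629) = -1 since 721629 mod 8 = 5, so (255502/721629) = (-1)^1·(127751/721629); sign now -1
reciprocity: (127751/721629) = +1·(721629/127751) since 127751 mod 4 = 3, 721629 mod 4 = 1; sign now -1
(721629/127751) = (82874/127751)   [reduce mod 127751]
82874 = 2^1·41437; (2/127751) = +1 since 127751 mod 8 = 7, so (82874/127751) = (+1)^1·(41437/127751); sign now -1
reciprocity: (41437/127751) = +1·(127751/41437) since 41437 mod 4 = 1, 127751 mod 4 = 3; sign now -1
(127751/41437) = (3440/41437)   [reduce mod 41437]
3440 = 2^4·215; (2/41437) = -1 since 41437 mod 8 = 5, so (3440/41437) = (-1)^4·(215/41437); sign now -1
reciprocity: (215/41437) = +1·(41437/215) since 215 mod 4 = 3, 41437 mod 4 = 1; sign now -1
(41437/215) = (157/215)   [reduce mod 215]
reciprocity: (157/215) = +1·(215/157) since 157 mod 4 = 1, 215 mod 4 = 3; sign now -1
(215/157) = (58/157)   [reduce mod 157]
58 = 2^1·29; (2/157) = -1 since 157 mod 8 = 5, so (58/157) = (-1)^1·(29/157); sign now +1
reciprocity: (29/157) = +1·(157/29) since 29 mod 4 = 1, 157 mod 4 = 1; sign now +1
(157/29) = (12/29)   [reduce mod 29]
12 = 2^2·3; (2/29) = -1 since 29 mod 8 = 5, so (12/29) = (-1)^2·(3/29); sign now +1
reciprocity: (3/29) = +1·(29/3) since 3 mod 4 = 3, 29 mod 4 = 1; sign now +1
(29/3) = (2/3)   [reduce mod 3]
2 = 2^1·1; (2/3) = -1 since 3 mod 8 = 3, so (2/3) = (-1)^1·(1/3); sign now -1
(1/3) = 1; final value = sign = -1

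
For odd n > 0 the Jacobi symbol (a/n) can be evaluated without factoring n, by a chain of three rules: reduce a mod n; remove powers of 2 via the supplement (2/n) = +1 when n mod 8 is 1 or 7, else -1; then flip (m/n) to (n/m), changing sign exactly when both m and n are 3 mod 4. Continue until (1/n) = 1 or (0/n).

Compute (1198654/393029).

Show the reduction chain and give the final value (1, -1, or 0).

1

(1198654/393029): 1198654 mod 393029 = 19567, so (1198654/393029) = (19567/393029)
flip (19567/393029) -> (393029/19567): both odd, 19567 mod 4 = 3, 393029 mod 4 = 1, so the flip contributes +1; sign now +1
(393029/19567): 393029 mod 19567 = 1689, so (393029/19567) = (1689/19567)
flip (1689/19567) -> (19567/1689): both odd, 1689 mod 4 = 1, 19567 mod 4 = 3, so the flip contributes +1; sign now +1
(19567/1689): 19567 mod 1689 = 988, so (19567/1689) = (988/1689)
factor out 2^2: 988 = 2^2·247; with 1689 mod 8 = 1, (2/1689) = +1; sign now +1; continue with (247/1689)
flip (247/1689) -> (1689/247): both odd, 247 mod 4 = 3, 1689 mod 4 = 1, so the flip contributes +1; sign now +1
(1689/247): 1689 mod 247 = 207, so (1689/247) = (207/247)
flip (207/247) -> (247/207): both odd, 207 mod 4 = 3, 247 mod 4 = 3, so the flip contributes -1; sign now -1
(247/207): 247 mod 207 = 40, so (247/207) = (40/207)
factor out 2^3: 40 = 2^3·5; with 207 mod 8 = 7, (2/207) = +1; sign now -1; continue with (5/207)
flip (5/207) -> (207/5): both odd, 5 mod 4 = 1, 207 mod 4 = 3, so the flip contributes +1; sign now -1
(207/5): 207 mod 5 = 2, so (207/5) = (2/5)
factor out 2^1: 2 = 2^1·1; with 5 mod 8 = 5, (2/5) = -1; sign now +1; continue with (1/5)
reached (1/5) = 1, so the symbol is +1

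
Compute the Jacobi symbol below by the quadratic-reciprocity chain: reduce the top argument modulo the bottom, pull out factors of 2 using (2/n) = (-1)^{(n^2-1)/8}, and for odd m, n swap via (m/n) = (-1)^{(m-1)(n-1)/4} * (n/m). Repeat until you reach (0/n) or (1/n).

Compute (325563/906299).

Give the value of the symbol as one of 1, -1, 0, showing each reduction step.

reciprocity: (325563/906299) = -1·(906299/325563) since 325563 mod 4 = 3, 906299 mod 4 = 3; sign now -1
(906299/325563) = (255173/325563)   [reduce mod 325563]
reciprocity: (255173/325563) = +1·(325563/255173) since 255173 mod 4 = 1, 325563 mod 4 = 3; sign now -1
(325563/255173) = (70390/255173)   [reduce mod 255173]
70390 = 2^1·35195; (2/255173) = -1 since 255173 mod 8 = 5, so (70390/255173) = (-1)^1·(35195/255173); sign now +1
reciprocity: (35195/255173) = +1·(255173/35195) since 35195 mod 4 = 3, 255173 mod 4 = 1; sign now +1
(255173/35195) = (8808/35195)   [reduce mod 35195]
8808 = 2^3·1101; (2/35195) = -1 since 35195 mod 8 = 3, so (8808/35195) = (-1)^3·(1101/35195); sign now -1
reciprocity: (1101/35195) = +1·(35195/1101) since 1101 mod 4 = 1, 35195 mod 4 = 3; sign now -1
(35195/1101) = (1064/1101)   [reduce mod 1101]
1064 = 2^3·133; (2/1101) = -1 since 1101 mod 8 = 5, so (1064/1101) = (-1)^3·(133/1101); sign now +1
reciprocity: (133/1101) = +1·(1101/133) since 133 mod 4 = 1, 1101 mod 4 = 1; sign now +1
(1101/133) = (37/133)   [reduce mod 133]
reciprocity: (37/133) = +1·(133/37) since 37 mod 4 = 1, 133 mod 4 = 1; sign now +1
(133/37) = (22/37)   [reduce mod 37]
22 = 2^1·11; (2/37) = -1 since 37 mod 8 = 5, so (22/37) = (-1)^1·(11/37); sign now -1
reciprocity: (11/37) = +1·(37/11) since 11 mod 4 = 3, 37 mod 4 = 1; sign now -1
(37/11) = (4/11)   [reduce mod 11]
4 = 2^2·1; (2/11) = -1 since 11 mod 8 = 3, so (4/11) = (-1)^2·(1/11); sign now -1
(1/11) = 1; final value = sign = -1

-1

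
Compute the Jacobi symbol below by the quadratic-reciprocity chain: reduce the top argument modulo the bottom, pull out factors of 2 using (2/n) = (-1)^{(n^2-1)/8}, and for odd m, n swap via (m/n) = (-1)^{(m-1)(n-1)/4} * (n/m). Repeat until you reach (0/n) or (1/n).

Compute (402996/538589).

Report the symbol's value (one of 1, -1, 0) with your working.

1

402996 = 2^2·100749; (2/538589) = -1 since 538589 mod 8 = 5, so (402996/538589) = (-1)^2·(100749/538589); sign now +1
reciprocity: (100749/538589) = +1·(538589/100749) since 100749 mod 4 = 1, 538589 mod 4 = 1; sign now +1
(538589/100749) = (34844/100749)   [reduce mod 100749]
34844 = 2^2·8711; (2/100749) = -1 since 100749 mod 8 = 5, so (34844/100749) = (-1)^2·(8711/100749); sign now +1
reciprocity: (8711/100749) = +1·(100749/8711) since 8711 mod 4 = 3, 100749 mod 4 = 1; sign now +1
(100749/8711) = (4928/8711)   [reduce mod 8711]
4928 = 2^6·77; (2/8711) = +1 since 8711 mod 8 = 7, so (4928/8711) = (+1)^6·(77/8711); sign now +1
reciprocity: (77/8711) = +1·(8711/77) since 77 mod 4 = 1, 8711 mod 4 = 3; sign now +1
(8711/77) = (10/77)   [reduce mod 77]
10 = 2^1·5; (2/77) = -1 since 77 mod 8 = 5, so (10/77) = (-1)^1·(5/77); sign now -1
reciprocity: (5/77) = +1·(77/5) since 5 mod 4 = 1, 77 mod 4 = 1; sign now -1
(77/5) = (2/5)   [reduce mod 5]
2 = 2^1·1; (2/5) = -1 since 5 mod 8 = 5, so (2/5) = (-1)^1·(1/5); sign now +1
(1/5) = 1; final value = sign = +1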